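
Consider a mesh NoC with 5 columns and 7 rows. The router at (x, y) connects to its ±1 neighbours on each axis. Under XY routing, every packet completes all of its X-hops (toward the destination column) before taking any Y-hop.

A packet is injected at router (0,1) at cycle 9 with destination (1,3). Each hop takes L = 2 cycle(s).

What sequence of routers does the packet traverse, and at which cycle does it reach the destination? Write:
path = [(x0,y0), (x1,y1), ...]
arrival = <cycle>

hop 0: (0,1) @ cyc 9
hop 1: (1,1) @ cyc 11  [E]
hop 2: (1,2) @ cyc 13  [N]
hop 3: (1,3) @ cyc 15  [N]

path = [(0,1), (1,1), (1,2), (1,3)]
arrival = 15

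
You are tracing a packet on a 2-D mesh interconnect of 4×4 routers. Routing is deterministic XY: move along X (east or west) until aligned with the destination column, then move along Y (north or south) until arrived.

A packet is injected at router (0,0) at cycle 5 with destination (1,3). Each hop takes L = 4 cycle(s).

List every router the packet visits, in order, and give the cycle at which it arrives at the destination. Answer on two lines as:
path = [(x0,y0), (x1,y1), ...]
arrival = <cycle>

#0 — 0,0 | c5
#1 — 1,0 | c9 | E
#2 — 1,1 | c13 | N
#3 — 1,2 | c17 | N
#4 — 1,3 | c21 | N

path = [(0,0), (1,0), (1,1), (1,2), (1,3)]
arrival = 21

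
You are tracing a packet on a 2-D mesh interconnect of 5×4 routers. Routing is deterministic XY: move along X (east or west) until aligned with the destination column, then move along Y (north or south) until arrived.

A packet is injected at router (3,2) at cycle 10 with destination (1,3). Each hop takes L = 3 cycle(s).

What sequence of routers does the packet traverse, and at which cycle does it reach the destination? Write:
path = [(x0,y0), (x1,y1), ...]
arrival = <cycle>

[0] x=3 y=2 t=10
[1] x=2 y=2 t=13 →W
[2] x=1 y=2 t=16 →W
[3] x=1 y=3 t=19 →N

path = [(3,2), (2,2), (1,2), (1,3)]
arrival = 19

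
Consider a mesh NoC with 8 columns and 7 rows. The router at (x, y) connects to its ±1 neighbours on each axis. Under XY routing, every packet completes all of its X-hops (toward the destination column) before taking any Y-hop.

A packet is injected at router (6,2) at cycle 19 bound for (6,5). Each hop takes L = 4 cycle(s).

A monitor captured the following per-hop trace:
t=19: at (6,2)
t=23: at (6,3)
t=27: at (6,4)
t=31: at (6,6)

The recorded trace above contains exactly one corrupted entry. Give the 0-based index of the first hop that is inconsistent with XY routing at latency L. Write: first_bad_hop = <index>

first_bad_hop = 3

check 1→ d=(0,1) cyc+4: ok
check 2→ d=(0,1) cyc+4: ok
check 3→ d=(0,2) cyc+4: BAD: non-unit step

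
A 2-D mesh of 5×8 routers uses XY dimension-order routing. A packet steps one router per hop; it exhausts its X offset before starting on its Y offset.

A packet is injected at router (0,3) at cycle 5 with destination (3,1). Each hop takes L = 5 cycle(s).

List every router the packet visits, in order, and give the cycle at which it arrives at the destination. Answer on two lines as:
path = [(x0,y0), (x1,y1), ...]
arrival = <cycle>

t=5: at (0,3)
t=10: at (1,3) after E
t=15: at (2,3) after E
t=20: at (3,3) after E
t=25: at (3,2) after S
t=30: at (3,1) after S

path = [(0,3), (1,3), (2,3), (3,3), (3,2), (3,1)]
arrival = 30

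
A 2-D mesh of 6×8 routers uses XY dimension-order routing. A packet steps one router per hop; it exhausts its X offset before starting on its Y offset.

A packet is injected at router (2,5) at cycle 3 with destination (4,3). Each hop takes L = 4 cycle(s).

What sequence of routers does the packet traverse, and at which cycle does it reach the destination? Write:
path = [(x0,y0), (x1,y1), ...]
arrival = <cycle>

path = [(2,5), (3,5), (4,5), (4,4), (4,3)]
arrival = 19

t=3: at (2,5)
t=7: at (3,5) after E
t=11: at (4,5) after E
t=15: at (4,4) after S
t=19: at (4,3) after S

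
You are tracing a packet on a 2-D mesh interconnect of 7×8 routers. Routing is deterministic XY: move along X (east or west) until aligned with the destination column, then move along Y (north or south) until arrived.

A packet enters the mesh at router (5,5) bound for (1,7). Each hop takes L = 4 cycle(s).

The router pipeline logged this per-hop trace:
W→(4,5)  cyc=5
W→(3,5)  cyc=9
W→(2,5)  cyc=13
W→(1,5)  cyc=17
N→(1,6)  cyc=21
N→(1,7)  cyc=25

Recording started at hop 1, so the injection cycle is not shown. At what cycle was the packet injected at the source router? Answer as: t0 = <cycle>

t0 = 1

Hop 1 reached at cycle 5; hop k is at t0 + k·L.
t0 = cyc[1] − L = 5 − 4 = 1.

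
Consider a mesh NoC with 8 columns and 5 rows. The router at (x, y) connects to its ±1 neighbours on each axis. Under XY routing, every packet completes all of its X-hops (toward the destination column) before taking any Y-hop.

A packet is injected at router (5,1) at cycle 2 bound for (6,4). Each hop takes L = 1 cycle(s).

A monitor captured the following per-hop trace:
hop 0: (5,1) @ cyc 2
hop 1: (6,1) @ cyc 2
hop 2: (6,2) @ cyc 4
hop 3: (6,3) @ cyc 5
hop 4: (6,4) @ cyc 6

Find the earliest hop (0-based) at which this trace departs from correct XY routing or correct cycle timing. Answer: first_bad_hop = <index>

first_bad_hop = 1

  1: Δx=+1 Δy=+0 Δt=0 [BAD: Δcyc=0≠L]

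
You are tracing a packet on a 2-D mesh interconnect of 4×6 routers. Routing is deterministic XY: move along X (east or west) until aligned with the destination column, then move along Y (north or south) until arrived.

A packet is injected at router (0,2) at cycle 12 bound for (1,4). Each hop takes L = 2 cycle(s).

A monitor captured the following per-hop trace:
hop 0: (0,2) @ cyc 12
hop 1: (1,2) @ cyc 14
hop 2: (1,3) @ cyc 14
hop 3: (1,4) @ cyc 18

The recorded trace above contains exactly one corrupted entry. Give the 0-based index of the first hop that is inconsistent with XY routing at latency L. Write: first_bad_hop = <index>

[1] (+1,+0) / 2c ⇒ ok
[2] (+0,+1) / 0c ⇒ BAD: Δcyc=0≠L

first_bad_hop = 2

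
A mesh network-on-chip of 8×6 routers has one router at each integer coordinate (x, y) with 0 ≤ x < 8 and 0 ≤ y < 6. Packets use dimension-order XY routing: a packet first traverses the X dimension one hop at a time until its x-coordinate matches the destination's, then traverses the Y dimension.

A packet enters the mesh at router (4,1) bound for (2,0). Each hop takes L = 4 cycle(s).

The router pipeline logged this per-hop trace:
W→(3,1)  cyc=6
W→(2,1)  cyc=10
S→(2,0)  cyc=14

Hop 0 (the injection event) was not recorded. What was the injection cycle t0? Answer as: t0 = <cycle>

t0 = 2

At hop 1 the cycle is 6; in general cyc_k = t0 + kL.
t0 = cyc[1] − L = 6 − 4 = 2.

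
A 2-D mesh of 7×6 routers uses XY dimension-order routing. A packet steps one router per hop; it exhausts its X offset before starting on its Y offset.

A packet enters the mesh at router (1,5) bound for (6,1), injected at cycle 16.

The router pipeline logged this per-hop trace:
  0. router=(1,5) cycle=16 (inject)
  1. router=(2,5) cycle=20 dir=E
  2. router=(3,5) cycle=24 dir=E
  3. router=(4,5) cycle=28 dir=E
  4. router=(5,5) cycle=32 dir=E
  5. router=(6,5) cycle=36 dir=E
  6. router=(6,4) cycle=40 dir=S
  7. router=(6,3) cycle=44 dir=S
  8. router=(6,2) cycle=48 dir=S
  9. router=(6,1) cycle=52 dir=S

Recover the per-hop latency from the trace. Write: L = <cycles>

L = 4

cyc[1] − cyc[0] = 20 − 16 = 4.
Each hop adds L, hence L = 4.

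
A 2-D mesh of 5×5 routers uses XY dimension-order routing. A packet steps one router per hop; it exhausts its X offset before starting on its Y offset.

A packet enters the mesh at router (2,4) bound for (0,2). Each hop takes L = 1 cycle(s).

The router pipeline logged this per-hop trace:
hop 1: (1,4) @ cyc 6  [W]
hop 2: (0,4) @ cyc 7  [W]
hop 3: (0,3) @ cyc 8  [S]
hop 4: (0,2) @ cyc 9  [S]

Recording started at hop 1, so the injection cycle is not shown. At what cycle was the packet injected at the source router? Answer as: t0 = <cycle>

The first recorded entry is hop 1 at cycle 6.
Therefore t0 = 6 − L = 5.

t0 = 5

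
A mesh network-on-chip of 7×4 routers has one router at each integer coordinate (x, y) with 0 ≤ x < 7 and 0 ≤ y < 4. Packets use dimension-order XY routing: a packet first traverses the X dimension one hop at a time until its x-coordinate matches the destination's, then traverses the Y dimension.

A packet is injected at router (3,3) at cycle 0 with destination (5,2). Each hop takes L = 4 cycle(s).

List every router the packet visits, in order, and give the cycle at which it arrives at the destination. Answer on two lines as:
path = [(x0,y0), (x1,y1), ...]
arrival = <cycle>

src (3,3)  cyc=0
E→(4,3)  cyc=4
E→(5,3)  cyc=8
S→(5,2)  cyc=12

path = [(3,3), (4,3), (5,3), (5,2)]
arrival = 12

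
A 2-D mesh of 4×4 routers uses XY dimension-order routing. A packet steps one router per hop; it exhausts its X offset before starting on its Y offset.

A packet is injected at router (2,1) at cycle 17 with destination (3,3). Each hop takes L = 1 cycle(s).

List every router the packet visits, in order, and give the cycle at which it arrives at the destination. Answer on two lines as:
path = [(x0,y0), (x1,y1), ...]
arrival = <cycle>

path = [(2,1), (3,1), (3,2), (3,3)]
arrival = 20

src (2,1)  cyc=17
E→(3,1)  cyc=18
N→(3,2)  cyc=19
N→(3,3)  cyc=20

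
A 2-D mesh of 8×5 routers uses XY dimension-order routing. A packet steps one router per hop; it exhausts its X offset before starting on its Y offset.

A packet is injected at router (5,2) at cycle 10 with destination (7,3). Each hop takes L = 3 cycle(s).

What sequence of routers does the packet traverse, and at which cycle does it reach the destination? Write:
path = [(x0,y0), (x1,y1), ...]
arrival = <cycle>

#0 — 5,2 | c10
#1 — 6,2 | c13 | E
#2 — 7,2 | c16 | E
#3 — 7,3 | c19 | N

path = [(5,2), (6,2), (7,2), (7,3)]
arrival = 19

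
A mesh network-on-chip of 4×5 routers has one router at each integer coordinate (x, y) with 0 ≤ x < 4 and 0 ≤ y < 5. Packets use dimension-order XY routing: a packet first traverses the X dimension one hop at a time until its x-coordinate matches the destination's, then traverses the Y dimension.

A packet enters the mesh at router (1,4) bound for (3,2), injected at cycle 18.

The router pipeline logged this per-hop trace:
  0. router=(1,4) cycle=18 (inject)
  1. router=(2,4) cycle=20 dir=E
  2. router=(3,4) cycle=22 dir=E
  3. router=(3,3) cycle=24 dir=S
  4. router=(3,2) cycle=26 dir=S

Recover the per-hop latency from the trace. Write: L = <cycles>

From hop 0 (18) to hop 1 (20): +2 cycles.
One hop costs L cycles, so L = 2.

L = 2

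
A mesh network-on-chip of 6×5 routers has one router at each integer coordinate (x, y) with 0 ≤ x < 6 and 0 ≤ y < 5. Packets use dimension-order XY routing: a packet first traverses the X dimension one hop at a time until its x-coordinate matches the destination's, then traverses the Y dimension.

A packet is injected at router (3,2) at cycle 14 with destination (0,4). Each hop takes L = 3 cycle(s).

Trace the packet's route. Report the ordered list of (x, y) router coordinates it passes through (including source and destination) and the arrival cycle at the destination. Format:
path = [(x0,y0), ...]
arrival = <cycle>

t=14: at (3,2)
t=17: at (2,2) after W
t=20: at (1,2) after W
t=23: at (0,2) after W
t=26: at (0,3) after N
t=29: at (0,4) after N

path = [(3,2), (2,2), (1,2), (0,2), (0,3), (0,4)]
arrival = 29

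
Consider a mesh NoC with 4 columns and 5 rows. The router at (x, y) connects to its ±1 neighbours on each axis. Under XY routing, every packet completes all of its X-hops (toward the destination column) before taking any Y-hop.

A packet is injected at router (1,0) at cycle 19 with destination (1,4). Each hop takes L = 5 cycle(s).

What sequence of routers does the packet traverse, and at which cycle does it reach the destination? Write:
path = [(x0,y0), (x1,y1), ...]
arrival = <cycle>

path = [(1,0), (1,1), (1,2), (1,3), (1,4)]
arrival = 39

[0] x=1 y=0 t=19
[1] x=1 y=1 t=24 →N
[2] x=1 y=2 t=29 →N
[3] x=1 y=3 t=34 →N
[4] x=1 y=4 t=39 →N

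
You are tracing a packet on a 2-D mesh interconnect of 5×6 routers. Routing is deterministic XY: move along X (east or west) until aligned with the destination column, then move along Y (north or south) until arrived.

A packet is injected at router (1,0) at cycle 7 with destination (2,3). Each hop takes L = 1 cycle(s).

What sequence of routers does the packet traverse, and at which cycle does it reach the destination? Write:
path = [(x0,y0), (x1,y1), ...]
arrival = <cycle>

#0 — 1,0 | c7
#1 — 2,0 | c8 | E
#2 — 2,1 | c9 | N
#3 — 2,2 | c10 | N
#4 — 2,3 | c11 | N

path = [(1,0), (2,0), (2,1), (2,2), (2,3)]
arrival = 11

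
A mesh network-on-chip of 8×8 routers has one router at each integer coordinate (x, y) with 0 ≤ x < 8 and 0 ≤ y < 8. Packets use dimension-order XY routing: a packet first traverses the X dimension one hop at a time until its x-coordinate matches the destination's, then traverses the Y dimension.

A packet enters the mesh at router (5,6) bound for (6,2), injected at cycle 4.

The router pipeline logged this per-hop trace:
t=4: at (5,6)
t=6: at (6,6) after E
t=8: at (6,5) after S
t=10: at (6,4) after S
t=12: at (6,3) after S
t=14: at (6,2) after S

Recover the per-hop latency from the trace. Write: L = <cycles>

Δcyc across hop 0→1: 6 − 4 = 2.
One hop costs L cycles, so L = 2.

L = 2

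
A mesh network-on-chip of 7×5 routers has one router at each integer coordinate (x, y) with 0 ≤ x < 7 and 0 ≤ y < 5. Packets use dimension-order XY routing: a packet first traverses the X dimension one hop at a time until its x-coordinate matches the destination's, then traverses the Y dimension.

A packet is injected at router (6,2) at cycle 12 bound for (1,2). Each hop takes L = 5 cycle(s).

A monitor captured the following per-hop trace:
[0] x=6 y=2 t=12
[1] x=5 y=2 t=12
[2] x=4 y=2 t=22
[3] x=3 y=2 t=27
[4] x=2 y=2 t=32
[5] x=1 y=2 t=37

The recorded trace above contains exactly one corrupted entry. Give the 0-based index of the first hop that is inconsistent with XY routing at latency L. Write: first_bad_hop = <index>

  1: Δx=-1 Δy=+0 Δt=0 [BAD: Δcyc=0≠L]

first_bad_hop = 1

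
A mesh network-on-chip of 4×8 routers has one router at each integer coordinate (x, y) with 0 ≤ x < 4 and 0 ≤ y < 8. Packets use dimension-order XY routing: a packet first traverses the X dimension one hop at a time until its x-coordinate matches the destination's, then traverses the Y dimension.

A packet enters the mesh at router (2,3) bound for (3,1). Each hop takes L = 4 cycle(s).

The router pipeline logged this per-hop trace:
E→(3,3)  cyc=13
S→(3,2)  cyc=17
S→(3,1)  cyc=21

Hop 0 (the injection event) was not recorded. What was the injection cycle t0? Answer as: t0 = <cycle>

t0 = 9

cyc[1] = 13 and cyc[k] = t0 + k·L for every k.
So t0 = 13 − 1·4 = 9.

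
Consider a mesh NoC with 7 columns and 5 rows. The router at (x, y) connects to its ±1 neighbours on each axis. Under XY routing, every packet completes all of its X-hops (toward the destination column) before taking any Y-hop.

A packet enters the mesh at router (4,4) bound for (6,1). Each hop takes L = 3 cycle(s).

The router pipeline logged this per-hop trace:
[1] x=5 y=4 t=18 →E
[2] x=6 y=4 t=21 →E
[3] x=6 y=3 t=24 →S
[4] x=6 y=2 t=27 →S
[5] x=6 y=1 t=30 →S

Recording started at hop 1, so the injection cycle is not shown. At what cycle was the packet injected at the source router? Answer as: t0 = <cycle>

The first recorded entry is hop 1 at cycle 18.
So t0 = 18 − 1·3 = 15.

t0 = 15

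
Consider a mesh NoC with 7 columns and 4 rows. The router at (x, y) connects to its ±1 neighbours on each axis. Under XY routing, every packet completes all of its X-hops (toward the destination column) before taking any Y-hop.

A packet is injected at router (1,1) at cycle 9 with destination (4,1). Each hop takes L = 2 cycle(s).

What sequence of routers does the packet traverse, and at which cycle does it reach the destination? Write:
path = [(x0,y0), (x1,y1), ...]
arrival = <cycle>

hop 0: (1,1) @ cyc 9
hop 1: (2,1) @ cyc 11  [E]
hop 2: (3,1) @ cyc 13  [E]
hop 3: (4,1) @ cyc 15  [E]

path = [(1,1), (2,1), (3,1), (4,1)]
arrival = 15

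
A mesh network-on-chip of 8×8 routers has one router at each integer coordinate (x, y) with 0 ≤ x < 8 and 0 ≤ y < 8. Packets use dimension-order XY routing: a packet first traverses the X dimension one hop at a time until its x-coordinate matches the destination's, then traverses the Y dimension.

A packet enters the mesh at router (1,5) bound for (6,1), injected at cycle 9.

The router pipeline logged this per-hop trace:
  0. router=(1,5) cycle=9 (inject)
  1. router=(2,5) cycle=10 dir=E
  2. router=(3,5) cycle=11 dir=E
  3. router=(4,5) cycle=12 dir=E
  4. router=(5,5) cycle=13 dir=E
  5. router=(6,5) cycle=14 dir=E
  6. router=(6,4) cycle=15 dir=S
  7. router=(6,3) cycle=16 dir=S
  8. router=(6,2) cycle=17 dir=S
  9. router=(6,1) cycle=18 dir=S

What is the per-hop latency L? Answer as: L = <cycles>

L = 1

Between hops 0 and 1 the cycle counter advances 10 − 9 = 1.
Each hop adds L, hence L = 1.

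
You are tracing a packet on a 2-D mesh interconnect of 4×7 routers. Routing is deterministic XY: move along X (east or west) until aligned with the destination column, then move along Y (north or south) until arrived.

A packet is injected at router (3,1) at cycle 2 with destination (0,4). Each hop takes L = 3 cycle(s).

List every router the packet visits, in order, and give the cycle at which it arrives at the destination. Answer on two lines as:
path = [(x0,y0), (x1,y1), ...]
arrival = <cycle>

[0] x=3 y=1 t=2
[1] x=2 y=1 t=5 →W
[2] x=1 y=1 t=8 →W
[3] x=0 y=1 t=11 →W
[4] x=0 y=2 t=14 →N
[5] x=0 y=3 t=17 →N
[6] x=0 y=4 t=20 →N

path = [(3,1), (2,1), (1,1), (0,1), (0,2), (0,3), (0,4)]
arrival = 20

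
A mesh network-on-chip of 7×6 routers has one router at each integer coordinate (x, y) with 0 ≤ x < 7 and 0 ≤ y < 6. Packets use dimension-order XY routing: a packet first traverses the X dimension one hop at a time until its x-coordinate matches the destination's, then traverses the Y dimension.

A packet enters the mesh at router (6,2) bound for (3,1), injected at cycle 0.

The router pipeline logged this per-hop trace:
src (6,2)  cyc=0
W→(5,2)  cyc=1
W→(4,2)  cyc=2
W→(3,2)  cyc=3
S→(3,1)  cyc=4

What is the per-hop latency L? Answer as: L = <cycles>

From hop 0 (0) to hop 1 (1): +1 cycles.
That increment is L by definition: L = 1.

L = 1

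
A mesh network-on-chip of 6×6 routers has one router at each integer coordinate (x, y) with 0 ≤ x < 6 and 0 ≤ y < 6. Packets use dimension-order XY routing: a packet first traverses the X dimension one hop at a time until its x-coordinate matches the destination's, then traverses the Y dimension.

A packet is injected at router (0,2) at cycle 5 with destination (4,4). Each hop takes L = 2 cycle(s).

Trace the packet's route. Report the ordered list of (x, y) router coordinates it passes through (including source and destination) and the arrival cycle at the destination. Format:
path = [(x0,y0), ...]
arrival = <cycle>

path = [(0,2), (1,2), (2,2), (3,2), (4,2), (4,3), (4,4)]
arrival = 17

  0. router=(0,2) cycle=5 (inject)
  1. router=(1,2) cycle=7 dir=E
  2. router=(2,2) cycle=9 dir=E
  3. router=(3,2) cycle=11 dir=E
  4. router=(4,2) cycle=13 dir=E
  5. router=(4,3) cycle=15 dir=N
  6. router=(4,4) cycle=17 dir=N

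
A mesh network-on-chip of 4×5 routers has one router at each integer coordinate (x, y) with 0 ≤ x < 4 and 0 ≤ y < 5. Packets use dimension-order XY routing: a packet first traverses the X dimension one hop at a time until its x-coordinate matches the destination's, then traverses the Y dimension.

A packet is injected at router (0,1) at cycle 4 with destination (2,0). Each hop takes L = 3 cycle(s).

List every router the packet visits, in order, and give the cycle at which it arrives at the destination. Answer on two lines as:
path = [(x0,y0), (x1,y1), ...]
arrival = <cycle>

path = [(0,1), (1,1), (2,1), (2,0)]
arrival = 13

src (0,1)  cyc=4
E→(1,1)  cyc=7
E→(2,1)  cyc=10
S→(2,0)  cyc=13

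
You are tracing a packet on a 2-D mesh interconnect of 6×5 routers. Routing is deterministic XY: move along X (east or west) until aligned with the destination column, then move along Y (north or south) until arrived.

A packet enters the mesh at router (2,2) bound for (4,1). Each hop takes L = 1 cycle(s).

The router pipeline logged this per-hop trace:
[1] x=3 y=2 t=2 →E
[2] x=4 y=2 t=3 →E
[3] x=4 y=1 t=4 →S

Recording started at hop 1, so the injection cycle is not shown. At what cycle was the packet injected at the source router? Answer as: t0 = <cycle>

cyc[1] = 2 and cyc[k] = t0 + k·L for every k.
t0 = cyc[1] − L = 2 − 1 = 1.

t0 = 1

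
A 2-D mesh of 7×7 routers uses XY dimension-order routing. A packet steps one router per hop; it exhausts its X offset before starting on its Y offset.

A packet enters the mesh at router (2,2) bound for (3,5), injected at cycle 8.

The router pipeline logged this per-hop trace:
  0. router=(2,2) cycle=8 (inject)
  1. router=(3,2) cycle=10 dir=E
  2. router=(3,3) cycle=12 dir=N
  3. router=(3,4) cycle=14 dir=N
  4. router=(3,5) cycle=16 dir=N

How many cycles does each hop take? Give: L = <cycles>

Δcyc across hop 0→1: 10 − 8 = 2.
Per-hop latency L = Δcyc = 2.

L = 2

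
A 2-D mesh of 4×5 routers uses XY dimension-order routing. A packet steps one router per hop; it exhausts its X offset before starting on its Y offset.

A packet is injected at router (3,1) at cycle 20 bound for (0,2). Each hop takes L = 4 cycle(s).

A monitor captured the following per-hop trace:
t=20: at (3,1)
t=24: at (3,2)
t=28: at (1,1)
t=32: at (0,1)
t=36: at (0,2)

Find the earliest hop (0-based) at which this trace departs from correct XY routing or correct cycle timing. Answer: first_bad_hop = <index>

first_bad_hop = 1

hop 1: step (+0,+1), +4 cyc — BAD: Y-move but x=3≠0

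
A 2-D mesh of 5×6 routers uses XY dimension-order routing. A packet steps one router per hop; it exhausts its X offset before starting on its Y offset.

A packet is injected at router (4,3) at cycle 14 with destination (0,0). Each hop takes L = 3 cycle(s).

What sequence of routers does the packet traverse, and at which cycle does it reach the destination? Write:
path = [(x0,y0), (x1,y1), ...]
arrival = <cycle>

path = [(4,3), (3,3), (2,3), (1,3), (0,3), (0,2), (0,1), (0,0)]
arrival = 35

[0] x=4 y=3 t=14
[1] x=3 y=3 t=17 →W
[2] x=2 y=3 t=20 →W
[3] x=1 y=3 t=23 →W
[4] x=0 y=3 t=26 →W
[5] x=0 y=2 t=29 →S
[6] x=0 y=1 t=32 →S
[7] x=0 y=0 t=35 →S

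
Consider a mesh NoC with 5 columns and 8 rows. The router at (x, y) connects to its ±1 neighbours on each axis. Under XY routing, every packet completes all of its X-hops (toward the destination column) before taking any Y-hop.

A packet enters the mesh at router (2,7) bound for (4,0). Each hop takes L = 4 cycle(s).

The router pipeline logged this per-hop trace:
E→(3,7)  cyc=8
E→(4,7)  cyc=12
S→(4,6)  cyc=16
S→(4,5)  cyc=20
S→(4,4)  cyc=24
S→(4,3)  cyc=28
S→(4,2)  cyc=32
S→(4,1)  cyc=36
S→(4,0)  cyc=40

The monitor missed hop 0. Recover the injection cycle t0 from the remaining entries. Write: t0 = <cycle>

cyc[1] = 8 and cyc[k] = t0 + k·L for every k.
Therefore t0 = 8 − L = 4.

t0 = 4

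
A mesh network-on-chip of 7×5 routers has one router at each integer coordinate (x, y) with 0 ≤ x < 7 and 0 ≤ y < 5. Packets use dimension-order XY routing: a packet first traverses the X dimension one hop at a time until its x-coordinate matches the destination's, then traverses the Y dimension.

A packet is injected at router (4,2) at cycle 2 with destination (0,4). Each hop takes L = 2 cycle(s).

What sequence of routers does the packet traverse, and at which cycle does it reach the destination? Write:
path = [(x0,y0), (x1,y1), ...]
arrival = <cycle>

  0. router=(4,2) cycle=2 (inject)
  1. router=(3,2) cycle=4 dir=W
  2. router=(2,2) cycle=6 dir=W
  3. router=(1,2) cycle=8 dir=W
  4. router=(0,2) cycle=10 dir=W
  5. router=(0,3) cycle=12 dir=N
  6. router=(0,4) cycle=14 dir=N

path = [(4,2), (3,2), (2,2), (1,2), (0,2), (0,3), (0,4)]
arrival = 14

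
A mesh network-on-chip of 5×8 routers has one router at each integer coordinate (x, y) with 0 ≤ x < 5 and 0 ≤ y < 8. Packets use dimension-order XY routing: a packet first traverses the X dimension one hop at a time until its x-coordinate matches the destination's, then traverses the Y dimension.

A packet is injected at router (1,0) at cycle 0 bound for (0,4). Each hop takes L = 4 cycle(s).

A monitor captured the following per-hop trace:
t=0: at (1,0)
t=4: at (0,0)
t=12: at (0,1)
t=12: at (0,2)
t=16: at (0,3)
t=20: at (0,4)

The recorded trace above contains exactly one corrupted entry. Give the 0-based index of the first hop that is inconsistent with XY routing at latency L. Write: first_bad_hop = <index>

first_bad_hop = 2

  1: Δx=-1 Δy=+0 Δt=4 [ok]
  2: Δx=+0 Δy=+1 Δt=8 [BAD: Δcyc=8≠L]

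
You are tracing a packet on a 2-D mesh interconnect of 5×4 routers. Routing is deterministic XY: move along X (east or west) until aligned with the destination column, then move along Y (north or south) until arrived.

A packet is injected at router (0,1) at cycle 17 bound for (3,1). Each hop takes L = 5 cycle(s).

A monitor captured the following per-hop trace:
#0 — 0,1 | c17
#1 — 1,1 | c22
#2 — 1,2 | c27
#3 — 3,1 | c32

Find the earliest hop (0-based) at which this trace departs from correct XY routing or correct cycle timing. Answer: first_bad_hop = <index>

check 1→ d=(1,0) cyc+5: ok
check 2→ d=(0,1) cyc+5: BAD: Y-move but x=1≠3

first_bad_hop = 2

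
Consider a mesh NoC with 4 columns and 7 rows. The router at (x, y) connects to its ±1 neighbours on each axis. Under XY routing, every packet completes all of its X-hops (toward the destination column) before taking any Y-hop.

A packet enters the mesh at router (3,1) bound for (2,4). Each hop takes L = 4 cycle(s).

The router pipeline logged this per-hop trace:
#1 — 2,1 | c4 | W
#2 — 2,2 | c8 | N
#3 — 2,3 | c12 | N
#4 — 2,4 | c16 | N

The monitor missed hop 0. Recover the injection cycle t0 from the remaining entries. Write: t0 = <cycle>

t0 = 0

The first recorded entry is hop 1 at cycle 4.
So t0 = 4 − 1·4 = 0.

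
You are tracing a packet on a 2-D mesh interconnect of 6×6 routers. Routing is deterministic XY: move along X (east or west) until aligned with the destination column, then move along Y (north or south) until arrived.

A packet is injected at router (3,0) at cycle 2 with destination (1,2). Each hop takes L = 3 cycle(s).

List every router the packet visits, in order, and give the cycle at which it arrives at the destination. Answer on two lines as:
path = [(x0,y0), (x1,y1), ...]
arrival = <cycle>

path = [(3,0), (2,0), (1,0), (1,1), (1,2)]
arrival = 14

[0] x=3 y=0 t=2
[1] x=2 y=0 t=5 →W
[2] x=1 y=0 t=8 →W
[3] x=1 y=1 t=11 →N
[4] x=1 y=2 t=14 →N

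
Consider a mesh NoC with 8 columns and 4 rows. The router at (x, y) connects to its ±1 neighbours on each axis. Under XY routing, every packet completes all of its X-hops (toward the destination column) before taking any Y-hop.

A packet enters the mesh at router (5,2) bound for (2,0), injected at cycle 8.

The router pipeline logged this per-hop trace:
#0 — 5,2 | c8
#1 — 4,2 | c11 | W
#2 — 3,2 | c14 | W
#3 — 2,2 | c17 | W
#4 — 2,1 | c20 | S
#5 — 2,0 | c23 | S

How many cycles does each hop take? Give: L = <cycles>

L = 3

Δcyc across hop 0→1: 11 − 8 = 3.
Per-hop latency L = Δcyc = 3.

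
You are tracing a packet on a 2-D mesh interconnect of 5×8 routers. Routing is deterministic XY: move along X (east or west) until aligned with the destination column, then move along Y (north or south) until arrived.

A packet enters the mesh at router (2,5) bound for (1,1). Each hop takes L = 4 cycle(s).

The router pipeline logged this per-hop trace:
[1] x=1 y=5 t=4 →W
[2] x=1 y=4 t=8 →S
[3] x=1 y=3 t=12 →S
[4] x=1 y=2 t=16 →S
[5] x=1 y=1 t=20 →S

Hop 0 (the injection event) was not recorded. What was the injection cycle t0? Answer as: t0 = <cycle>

t0 = 0

cyc[1] = 4 and cyc[k] = t0 + k·L for every k.
t0 = cyc[1] − L = 4 − 4 = 0.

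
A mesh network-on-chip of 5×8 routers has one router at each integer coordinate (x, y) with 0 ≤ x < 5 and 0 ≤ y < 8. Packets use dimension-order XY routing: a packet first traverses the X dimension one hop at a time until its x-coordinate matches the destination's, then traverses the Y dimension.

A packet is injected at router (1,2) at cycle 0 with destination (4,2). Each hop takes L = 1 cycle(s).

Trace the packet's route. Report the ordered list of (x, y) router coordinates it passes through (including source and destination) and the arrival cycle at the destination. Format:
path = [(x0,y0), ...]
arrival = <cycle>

path = [(1,2), (2,2), (3,2), (4,2)]
arrival = 3

src (1,2)  cyc=0
E→(2,2)  cyc=1
E→(3,2)  cyc=2
E→(4,2)  cyc=3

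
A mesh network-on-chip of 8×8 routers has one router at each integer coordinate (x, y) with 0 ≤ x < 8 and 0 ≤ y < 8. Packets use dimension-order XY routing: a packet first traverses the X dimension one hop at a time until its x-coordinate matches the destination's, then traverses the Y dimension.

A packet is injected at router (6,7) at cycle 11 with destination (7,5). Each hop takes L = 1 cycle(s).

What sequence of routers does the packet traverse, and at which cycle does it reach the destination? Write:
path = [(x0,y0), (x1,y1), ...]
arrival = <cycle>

hop 0: (6,7) @ cyc 11
hop 1: (7,7) @ cyc 12  [E]
hop 2: (7,6) @ cyc 13  [S]
hop 3: (7,5) @ cyc 14  [S]

path = [(6,7), (7,7), (7,6), (7,5)]
arrival = 14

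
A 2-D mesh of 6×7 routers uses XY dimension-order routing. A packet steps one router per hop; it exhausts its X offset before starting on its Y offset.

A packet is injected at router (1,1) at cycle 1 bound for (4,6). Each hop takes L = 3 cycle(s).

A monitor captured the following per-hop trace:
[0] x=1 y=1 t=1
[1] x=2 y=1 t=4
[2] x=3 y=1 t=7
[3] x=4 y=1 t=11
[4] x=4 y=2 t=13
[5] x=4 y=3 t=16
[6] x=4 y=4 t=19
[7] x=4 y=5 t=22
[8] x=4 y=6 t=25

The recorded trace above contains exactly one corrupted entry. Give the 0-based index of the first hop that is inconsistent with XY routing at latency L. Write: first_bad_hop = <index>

first_bad_hop = 3

  1: Δx=+1 Δy=+0 Δt=3 [ok]
  2: Δx=+1 Δy=+0 Δt=3 [ok]
  3: Δx=+1 Δy=+0 Δt=4 [BAD: Δcyc=4≠L]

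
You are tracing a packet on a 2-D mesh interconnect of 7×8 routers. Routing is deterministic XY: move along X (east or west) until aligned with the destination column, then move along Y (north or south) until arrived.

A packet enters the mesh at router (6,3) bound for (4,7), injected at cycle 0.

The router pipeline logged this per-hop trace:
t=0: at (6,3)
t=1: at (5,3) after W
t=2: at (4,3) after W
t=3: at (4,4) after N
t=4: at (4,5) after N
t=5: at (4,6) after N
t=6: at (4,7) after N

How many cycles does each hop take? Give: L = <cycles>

L = 1

Between hops 0 and 1 the cycle counter advances 1 − 0 = 1.
One hop costs L cycles, so L = 1.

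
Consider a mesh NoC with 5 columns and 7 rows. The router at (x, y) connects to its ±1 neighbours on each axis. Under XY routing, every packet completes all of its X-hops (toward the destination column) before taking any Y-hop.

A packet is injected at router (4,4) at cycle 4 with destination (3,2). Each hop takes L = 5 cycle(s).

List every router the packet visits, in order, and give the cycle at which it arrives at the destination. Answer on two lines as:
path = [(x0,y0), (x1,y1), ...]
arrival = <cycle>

path = [(4,4), (3,4), (3,3), (3,2)]
arrival = 19

src (4,4)  cyc=4
W→(3,4)  cyc=9
S→(3,3)  cyc=14
S→(3,2)  cyc=19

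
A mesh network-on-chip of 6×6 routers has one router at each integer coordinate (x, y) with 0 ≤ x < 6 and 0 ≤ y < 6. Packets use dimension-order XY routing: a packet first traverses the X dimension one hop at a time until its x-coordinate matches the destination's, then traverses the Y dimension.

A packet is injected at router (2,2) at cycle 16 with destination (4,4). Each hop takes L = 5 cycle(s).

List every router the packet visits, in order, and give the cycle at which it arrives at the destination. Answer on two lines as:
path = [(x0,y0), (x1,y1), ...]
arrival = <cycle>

path = [(2,2), (3,2), (4,2), (4,3), (4,4)]
arrival = 36

t=16: at (2,2)
t=21: at (3,2) after E
t=26: at (4,2) after E
t=31: at (4,3) after N
t=36: at (4,4) after N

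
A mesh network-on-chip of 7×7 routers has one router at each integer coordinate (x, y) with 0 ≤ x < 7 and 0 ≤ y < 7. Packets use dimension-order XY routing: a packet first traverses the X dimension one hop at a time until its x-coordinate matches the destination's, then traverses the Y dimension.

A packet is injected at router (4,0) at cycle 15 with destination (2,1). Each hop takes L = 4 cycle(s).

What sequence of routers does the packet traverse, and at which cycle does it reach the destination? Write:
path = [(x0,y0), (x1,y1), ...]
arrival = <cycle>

path = [(4,0), (3,0), (2,0), (2,1)]
arrival = 27

#0 — 4,0 | c15
#1 — 3,0 | c19 | W
#2 — 2,0 | c23 | W
#3 — 2,1 | c27 | N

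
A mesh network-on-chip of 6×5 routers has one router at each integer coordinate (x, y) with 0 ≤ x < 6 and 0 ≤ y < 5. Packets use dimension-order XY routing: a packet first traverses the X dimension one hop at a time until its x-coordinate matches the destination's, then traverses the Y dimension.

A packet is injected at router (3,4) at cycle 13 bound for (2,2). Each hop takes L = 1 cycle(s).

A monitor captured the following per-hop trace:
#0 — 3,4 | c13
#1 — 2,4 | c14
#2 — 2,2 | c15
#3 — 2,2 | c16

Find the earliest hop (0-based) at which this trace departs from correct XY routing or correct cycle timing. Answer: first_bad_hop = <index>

hop 1: step (-1,+0), +1 cyc — ok
hop 2: step (+0,-2), +1 cyc — BAD: non-unit step

first_bad_hop = 2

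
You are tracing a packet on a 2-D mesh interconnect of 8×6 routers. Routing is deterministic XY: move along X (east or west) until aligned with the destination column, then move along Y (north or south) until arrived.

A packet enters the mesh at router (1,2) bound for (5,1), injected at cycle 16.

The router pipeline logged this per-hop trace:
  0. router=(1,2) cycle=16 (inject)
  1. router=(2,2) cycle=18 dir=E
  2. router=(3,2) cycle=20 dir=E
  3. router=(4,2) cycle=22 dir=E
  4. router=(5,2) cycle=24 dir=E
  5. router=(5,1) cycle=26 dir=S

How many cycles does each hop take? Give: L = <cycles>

L = 2

Δcyc across hop 0→1: 18 − 16 = 2.
Per-hop latency L = Δcyc = 2.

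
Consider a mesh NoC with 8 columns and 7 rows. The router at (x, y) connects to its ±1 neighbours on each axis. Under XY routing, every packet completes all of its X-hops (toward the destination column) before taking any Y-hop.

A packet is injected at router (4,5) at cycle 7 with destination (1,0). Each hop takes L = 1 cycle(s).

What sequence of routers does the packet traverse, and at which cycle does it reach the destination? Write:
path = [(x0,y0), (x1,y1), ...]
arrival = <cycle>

hop 0: (4,5) @ cyc 7
hop 1: (3,5) @ cyc 8  [W]
hop 2: (2,5) @ cyc 9  [W]
hop 3: (1,5) @ cyc 10  [W]
hop 4: (1,4) @ cyc 11  [S]
hop 5: (1,3) @ cyc 12  [S]
hop 6: (1,2) @ cyc 13  [S]
hop 7: (1,1) @ cyc 14  [S]
hop 8: (1,0) @ cyc 15  [S]

path = [(4,5), (3,5), (2,5), (1,5), (1,4), (1,3), (1,2), (1,1), (1,0)]
arrival = 15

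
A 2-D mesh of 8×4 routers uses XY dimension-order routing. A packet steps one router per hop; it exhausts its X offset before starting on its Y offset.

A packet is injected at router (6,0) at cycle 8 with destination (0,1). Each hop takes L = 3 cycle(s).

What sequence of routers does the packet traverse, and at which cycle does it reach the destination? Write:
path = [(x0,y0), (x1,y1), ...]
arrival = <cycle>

[0] x=6 y=0 t=8
[1] x=5 y=0 t=11 →W
[2] x=4 y=0 t=14 →W
[3] x=3 y=0 t=17 →W
[4] x=2 y=0 t=20 →W
[5] x=1 y=0 t=23 →W
[6] x=0 y=0 t=26 →W
[7] x=0 y=1 t=29 →N

path = [(6,0), (5,0), (4,0), (3,0), (2,0), (1,0), (0,0), (0,1)]
arrival = 29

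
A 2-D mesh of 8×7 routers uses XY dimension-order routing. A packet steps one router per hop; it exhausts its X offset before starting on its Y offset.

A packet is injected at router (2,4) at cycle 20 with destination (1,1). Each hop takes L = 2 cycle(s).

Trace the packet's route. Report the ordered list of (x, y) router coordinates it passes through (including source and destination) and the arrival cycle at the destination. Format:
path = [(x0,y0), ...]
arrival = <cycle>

path = [(2,4), (1,4), (1,3), (1,2), (1,1)]
arrival = 28

src (2,4)  cyc=20
W→(1,4)  cyc=22
S→(1,3)  cyc=24
S→(1,2)  cyc=26
S→(1,1)  cyc=28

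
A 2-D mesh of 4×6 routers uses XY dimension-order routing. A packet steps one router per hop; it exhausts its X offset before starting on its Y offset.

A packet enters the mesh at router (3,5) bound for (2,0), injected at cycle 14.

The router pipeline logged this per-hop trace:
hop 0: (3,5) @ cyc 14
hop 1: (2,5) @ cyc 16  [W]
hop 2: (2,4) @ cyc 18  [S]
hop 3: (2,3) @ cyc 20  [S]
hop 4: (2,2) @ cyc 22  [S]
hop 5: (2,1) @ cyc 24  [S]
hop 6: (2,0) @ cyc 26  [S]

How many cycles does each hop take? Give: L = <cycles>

L = 2

Δcyc across hop 0→1: 16 − 14 = 2.
Each hop adds L, hence L = 2.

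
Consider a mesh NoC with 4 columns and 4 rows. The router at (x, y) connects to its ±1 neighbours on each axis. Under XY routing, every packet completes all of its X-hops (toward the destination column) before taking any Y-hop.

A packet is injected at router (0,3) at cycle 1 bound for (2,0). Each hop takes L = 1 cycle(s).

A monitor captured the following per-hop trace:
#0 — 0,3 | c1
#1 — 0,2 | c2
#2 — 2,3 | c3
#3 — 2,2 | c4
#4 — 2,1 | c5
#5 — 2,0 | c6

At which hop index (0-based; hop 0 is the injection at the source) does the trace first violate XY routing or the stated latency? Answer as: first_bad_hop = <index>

check 1→ d=(0,-1) cyc+1: BAD: Y-move but x=0≠2

first_bad_hop = 1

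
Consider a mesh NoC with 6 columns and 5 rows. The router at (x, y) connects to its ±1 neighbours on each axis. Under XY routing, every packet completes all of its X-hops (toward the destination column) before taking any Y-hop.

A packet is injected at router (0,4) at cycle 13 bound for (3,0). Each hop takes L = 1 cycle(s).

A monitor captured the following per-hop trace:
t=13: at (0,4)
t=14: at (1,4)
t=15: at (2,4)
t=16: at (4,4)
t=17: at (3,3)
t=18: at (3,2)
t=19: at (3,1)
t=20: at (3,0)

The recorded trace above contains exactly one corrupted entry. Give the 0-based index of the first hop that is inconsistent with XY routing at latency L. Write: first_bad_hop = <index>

[1] (+1,+0) / 1c ⇒ ok
[2] (+1,+0) / 1c ⇒ ok
[3] (+2,+0) / 1c ⇒ BAD: non-unit step

first_bad_hop = 3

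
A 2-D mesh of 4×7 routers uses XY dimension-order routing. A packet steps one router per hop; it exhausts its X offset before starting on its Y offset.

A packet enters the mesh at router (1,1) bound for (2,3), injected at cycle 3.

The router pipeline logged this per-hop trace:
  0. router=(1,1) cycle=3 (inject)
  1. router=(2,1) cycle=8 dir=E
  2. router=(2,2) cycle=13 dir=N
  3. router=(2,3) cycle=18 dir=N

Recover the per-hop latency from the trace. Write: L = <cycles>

From hop 0 (3) to hop 1 (8): +5 cycles.
That increment is L by definition: L = 5.

L = 5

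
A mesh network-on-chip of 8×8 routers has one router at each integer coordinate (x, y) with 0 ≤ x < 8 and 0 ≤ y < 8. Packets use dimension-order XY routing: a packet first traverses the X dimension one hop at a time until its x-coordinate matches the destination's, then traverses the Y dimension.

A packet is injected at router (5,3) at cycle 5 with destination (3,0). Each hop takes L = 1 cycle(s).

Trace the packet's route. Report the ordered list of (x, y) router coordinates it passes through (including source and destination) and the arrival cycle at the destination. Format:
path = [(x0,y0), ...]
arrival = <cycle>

path = [(5,3), (4,3), (3,3), (3,2), (3,1), (3,0)]
arrival = 10

src (5,3)  cyc=5
W→(4,3)  cyc=6
W→(3,3)  cyc=7
S→(3,2)  cyc=8
S→(3,1)  cyc=9
S→(3,0)  cyc=10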